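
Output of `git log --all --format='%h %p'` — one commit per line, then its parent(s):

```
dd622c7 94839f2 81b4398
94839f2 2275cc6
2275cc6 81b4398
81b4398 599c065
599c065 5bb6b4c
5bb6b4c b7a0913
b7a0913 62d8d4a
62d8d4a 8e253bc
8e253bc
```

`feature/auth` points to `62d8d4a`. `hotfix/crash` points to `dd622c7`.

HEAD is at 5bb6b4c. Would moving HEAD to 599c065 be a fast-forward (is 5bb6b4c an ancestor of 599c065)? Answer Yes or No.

Yes

A fast-forward from 5bb6b4c to 599c065 is possible iff 5bb6b4c is an ancestor of 599c065.
Ancestors of 599c065: {599c065, 5bb6b4c, 62d8d4a, 8e253bc, b7a0913}.
5bb6b4c is among them, so fast-forward is possible.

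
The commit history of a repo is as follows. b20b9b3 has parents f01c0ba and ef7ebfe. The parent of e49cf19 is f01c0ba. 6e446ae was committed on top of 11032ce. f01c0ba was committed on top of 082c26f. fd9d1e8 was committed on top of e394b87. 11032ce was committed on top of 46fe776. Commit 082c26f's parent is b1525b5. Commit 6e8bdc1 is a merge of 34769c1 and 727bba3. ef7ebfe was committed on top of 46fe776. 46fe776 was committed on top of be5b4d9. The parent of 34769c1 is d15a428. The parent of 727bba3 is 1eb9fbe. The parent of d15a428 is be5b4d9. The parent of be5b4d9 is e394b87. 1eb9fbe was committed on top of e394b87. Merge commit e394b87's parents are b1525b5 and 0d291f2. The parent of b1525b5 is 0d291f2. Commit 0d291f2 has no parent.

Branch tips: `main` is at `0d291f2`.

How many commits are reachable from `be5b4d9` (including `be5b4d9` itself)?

Walking parent pointers from be5b4d9: reachable set = {0d291f2, b1525b5, be5b4d9, e394b87}.
That is 4 commits.

4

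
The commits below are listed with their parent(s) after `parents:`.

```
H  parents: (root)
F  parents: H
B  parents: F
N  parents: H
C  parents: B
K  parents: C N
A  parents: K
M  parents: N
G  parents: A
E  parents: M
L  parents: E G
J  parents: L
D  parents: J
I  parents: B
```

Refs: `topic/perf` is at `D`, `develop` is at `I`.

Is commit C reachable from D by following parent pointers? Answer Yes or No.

Ancestors of D (commits reachable by following parents): {A, B, C, D, E, F, G, H, J, K, L, M, N}.
C is in that set, so it is an ancestor of D.

Yes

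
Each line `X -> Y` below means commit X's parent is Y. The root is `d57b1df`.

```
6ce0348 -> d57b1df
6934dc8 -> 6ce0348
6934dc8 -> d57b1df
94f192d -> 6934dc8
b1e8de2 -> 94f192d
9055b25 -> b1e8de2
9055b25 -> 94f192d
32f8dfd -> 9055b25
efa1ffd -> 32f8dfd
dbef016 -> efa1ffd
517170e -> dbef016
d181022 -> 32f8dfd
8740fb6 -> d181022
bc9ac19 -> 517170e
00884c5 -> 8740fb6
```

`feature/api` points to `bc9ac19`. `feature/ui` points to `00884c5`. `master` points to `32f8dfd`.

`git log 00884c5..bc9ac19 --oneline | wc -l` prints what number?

4

Reachable from bc9ac19: {32f8dfd, 517170e, 6934dc8, 6ce0348, 9055b25, 94f192d, b1e8de2, bc9ac19, d57b1df, dbef016, efa1ffd}.
Reachable from 00884c5: {00884c5, 32f8dfd, 6934dc8, 6ce0348, 8740fb6, 9055b25, 94f192d, b1e8de2, d181022, d57b1df}.
In bc9ac19's history but not 00884c5's: {517170e, bc9ac19, dbef016, efa1ffd} — 4 commits.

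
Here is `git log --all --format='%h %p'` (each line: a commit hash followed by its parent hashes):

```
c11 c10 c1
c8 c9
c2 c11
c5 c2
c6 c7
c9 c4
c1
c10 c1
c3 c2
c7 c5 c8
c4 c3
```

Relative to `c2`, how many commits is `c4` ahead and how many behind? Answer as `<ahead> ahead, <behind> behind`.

2 ahead, 0 behind

Reachable from c4: {c1, c10, c11, c2, c3, c4}.
Reachable from c2: {c1, c10, c11, c2}.
Only in c4's history (ahead): {c3, c4} — 2.
Only in c2's history (behind): {} — 0.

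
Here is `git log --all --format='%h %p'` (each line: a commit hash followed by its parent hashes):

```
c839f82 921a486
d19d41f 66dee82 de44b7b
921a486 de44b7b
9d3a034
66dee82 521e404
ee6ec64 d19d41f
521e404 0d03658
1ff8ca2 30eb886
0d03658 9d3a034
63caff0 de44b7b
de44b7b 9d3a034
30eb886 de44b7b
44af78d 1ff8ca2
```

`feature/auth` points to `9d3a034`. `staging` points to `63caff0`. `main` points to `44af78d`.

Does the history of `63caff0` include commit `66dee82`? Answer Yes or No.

No

Ancestors of 63caff0: {63caff0, 9d3a034, de44b7b}.
66dee82 is not in that set, so it is not an ancestor of 63caff0.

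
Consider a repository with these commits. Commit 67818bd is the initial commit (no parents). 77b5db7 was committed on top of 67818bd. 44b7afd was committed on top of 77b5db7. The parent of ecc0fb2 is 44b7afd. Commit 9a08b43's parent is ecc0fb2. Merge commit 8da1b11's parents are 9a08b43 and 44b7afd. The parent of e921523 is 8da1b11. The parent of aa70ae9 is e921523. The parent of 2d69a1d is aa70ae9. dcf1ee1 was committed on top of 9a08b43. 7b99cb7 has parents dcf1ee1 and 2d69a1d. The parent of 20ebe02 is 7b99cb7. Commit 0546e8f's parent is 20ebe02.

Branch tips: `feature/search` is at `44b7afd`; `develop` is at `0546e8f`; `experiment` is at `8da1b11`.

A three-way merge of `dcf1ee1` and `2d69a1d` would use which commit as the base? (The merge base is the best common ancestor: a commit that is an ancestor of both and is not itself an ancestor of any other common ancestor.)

Ancestors of dcf1ee1: {44b7afd, 67818bd, 77b5db7, 9a08b43, dcf1ee1, ecc0fb2}.
Ancestors of 2d69a1d: {2d69a1d, 44b7afd, 67818bd, 77b5db7, 8da1b11, 9a08b43, aa70ae9, e921523, ecc0fb2}.
Common ancestors: {44b7afd, 67818bd, 77b5db7, 9a08b43, ecc0fb2}.
Among these, 9a08b43 is not an ancestor of any other common ancestor — it is the merge base.

9a08b43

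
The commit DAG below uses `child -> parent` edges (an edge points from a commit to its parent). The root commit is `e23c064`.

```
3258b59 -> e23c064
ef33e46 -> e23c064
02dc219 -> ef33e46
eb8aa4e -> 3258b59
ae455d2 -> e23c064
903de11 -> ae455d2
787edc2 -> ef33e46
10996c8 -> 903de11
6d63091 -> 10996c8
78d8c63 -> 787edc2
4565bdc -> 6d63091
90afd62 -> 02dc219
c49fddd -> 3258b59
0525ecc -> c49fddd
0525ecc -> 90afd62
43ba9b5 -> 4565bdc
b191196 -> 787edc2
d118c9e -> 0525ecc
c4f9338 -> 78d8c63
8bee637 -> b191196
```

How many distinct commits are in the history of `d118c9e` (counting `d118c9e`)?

Walking parent pointers from d118c9e: reachable set = {02dc219, 0525ecc, 3258b59, 90afd62, c49fddd, d118c9e, e23c064, ef33e46}.
That is 8 commits.

8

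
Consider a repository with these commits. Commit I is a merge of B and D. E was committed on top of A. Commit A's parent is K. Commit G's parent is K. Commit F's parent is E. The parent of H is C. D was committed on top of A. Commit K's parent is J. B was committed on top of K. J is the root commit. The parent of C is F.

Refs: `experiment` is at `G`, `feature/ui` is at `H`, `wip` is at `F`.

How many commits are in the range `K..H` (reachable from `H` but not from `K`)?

5

Reachable from H: {A, C, E, F, H, J, K}.
Reachable from K: {J, K}.
In H's history but not K's: {A, C, E, F, H} — 5 commits.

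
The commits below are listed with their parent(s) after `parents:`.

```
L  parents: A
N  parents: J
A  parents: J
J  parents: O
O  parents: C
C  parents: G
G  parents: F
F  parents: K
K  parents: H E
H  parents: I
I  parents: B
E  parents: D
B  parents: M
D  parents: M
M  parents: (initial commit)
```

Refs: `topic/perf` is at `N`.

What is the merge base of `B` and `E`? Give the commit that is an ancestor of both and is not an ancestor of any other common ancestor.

M

Ancestors of B: {B, M}.
Ancestors of E: {D, E, M}.
Common ancestors: {M}.
The only common ancestor is M, so it is the merge base.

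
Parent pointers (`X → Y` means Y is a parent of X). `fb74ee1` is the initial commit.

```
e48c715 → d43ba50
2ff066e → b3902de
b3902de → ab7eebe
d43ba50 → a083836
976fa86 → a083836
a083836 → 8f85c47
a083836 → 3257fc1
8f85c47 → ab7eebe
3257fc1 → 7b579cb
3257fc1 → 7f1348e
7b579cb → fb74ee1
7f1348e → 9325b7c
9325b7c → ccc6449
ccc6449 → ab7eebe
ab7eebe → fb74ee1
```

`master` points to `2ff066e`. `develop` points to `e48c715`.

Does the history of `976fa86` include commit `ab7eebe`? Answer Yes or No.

Yes

Ancestors of 976fa86 (commits reachable by following parents): {3257fc1, 7b579cb, 7f1348e, 8f85c47, 9325b7c, 976fa86, a083836, ab7eebe, ccc6449, fb74ee1}.
ab7eebe is in that set, so it is an ancestor of 976fa86.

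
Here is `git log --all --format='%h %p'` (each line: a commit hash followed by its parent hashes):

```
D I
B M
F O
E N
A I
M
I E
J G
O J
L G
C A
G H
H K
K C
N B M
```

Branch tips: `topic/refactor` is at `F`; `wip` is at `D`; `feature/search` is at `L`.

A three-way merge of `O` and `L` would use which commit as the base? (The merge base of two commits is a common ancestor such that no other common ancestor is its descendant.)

G

Ancestors of O: {A, B, C, E, G, H, I, J, K, M, N, O}.
Ancestors of L: {A, B, C, E, G, H, I, K, L, M, N}.
Common ancestors: {A, B, C, E, G, H, I, K, M, N}.
Among these, G is not an ancestor of any other common ancestor — it is the merge base.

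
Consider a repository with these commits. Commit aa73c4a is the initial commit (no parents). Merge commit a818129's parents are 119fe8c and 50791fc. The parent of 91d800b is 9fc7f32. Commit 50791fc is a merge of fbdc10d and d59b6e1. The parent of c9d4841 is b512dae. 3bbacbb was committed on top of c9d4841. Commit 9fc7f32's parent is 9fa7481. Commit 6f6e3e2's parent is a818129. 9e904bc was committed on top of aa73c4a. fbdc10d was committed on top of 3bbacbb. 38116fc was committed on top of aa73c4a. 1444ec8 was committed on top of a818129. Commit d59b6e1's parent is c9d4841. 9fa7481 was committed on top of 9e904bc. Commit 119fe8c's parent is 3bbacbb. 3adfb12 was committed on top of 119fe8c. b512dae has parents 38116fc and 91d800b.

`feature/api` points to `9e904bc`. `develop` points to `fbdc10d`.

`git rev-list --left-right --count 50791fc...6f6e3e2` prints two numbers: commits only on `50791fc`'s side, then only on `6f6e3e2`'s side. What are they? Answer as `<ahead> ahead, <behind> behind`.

0 ahead, 3 behind

Reachable from 50791fc: {38116fc, 3bbacbb, 50791fc, 91d800b, 9e904bc, 9fa7481, 9fc7f32, aa73c4a, b512dae, c9d4841, d59b6e1, fbdc10d}.
Reachable from 6f6e3e2: {119fe8c, 38116fc, 3bbacbb, 50791fc, 6f6e3e2, 91d800b, 9e904bc, 9fa7481, 9fc7f32, a818129, aa73c4a, b512dae, c9d4841, d59b6e1, fbdc10d}.
Only in 50791fc's history (ahead): {} — 0.
Only in 6f6e3e2's history (behind): {119fe8c, 6f6e3e2, a818129} — 3.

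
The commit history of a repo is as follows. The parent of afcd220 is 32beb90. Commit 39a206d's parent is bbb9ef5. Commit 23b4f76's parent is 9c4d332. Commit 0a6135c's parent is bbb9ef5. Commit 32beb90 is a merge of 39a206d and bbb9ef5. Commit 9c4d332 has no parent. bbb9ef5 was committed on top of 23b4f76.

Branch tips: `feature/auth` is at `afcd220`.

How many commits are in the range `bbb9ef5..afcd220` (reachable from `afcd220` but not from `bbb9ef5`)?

Reachable from afcd220: {23b4f76, 32beb90, 39a206d, 9c4d332, afcd220, bbb9ef5}.
Reachable from bbb9ef5: {23b4f76, 9c4d332, bbb9ef5}.
In afcd220's history but not bbb9ef5's: {32beb90, 39a206d, afcd220} — 3 commits.

3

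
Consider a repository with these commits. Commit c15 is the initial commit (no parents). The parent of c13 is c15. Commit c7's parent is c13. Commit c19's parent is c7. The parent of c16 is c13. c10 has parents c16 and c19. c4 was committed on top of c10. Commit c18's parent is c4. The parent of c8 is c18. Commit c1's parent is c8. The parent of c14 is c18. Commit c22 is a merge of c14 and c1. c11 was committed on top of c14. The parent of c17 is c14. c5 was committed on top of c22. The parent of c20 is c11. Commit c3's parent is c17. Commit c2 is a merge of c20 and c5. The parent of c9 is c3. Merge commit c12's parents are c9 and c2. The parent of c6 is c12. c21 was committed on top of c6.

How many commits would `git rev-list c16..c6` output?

Reachable from c6: {c1, c10, c11, c12, c13, c14, c15, c16, c17, c18, c19, c2, c20, c22, c3, c4, c5, c6, c7, c8, c9}.
Reachable from c16: {c13, c15, c16}.
In c6's history but not c16's: {c1, c10, c11, c12, c14, c17, c18, c19, c2, c20, c22, c3, c4, c5, c6, c7, c8, c9} — 18 commits.

18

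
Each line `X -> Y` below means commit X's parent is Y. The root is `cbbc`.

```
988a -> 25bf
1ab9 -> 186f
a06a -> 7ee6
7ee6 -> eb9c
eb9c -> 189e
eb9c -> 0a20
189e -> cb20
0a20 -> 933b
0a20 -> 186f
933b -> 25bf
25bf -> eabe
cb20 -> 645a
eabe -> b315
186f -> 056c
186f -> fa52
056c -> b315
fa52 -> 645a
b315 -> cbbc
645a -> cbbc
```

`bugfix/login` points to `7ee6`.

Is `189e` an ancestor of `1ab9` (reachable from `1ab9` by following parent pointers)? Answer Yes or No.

Ancestors of 1ab9: {056c, 186f, 1ab9, 645a, b315, cbbc, fa52}.
189e is not in that set, so it is not an ancestor of 1ab9.

No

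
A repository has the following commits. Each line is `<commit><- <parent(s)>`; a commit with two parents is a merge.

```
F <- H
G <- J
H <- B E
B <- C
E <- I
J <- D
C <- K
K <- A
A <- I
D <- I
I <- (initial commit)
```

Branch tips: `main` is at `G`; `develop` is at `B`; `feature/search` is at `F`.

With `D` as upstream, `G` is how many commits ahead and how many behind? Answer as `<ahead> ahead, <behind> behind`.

Reachable from G: {D, G, I, J}.
Reachable from D: {D, I}.
Only in G's history (ahead): {G, J} — 2.
Only in D's history (behind): {} — 0.

2 ahead, 0 behind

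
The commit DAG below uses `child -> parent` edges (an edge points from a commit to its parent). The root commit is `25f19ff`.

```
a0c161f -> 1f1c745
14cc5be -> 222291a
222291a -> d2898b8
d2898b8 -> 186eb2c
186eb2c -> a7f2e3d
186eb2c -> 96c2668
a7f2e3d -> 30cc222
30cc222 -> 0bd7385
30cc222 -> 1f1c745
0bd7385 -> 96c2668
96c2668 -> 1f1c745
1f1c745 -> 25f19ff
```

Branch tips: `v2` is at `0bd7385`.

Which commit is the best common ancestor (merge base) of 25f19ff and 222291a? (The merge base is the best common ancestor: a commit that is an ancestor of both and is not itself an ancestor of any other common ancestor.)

25f19ff

Ancestors of 25f19ff: {25f19ff}.
Ancestors of 222291a: {0bd7385, 186eb2c, 1f1c745, 222291a, 25f19ff, 30cc222, 96c2668, a7f2e3d, d2898b8}.
Common ancestors: {25f19ff}.
The only common ancestor is 25f19ff, so it is the merge base.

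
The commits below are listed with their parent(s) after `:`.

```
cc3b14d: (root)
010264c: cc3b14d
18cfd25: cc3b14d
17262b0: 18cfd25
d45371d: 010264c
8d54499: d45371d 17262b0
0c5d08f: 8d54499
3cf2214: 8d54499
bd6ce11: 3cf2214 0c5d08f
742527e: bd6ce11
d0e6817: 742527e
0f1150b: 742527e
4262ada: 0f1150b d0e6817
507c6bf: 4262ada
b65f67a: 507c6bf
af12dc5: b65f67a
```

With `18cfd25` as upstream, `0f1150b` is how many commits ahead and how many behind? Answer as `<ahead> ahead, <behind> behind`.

Reachable from 0f1150b: {010264c, 0c5d08f, 0f1150b, 17262b0, 18cfd25, 3cf2214, 742527e, 8d54499, bd6ce11, cc3b14d, d45371d}.
Reachable from 18cfd25: {18cfd25, cc3b14d}.
Only in 0f1150b's history (ahead): {010264c, 0c5d08f, 0f1150b, 17262b0, 3cf2214, 742527e, 8d54499, bd6ce11, d45371d} — 9.
Only in 18cfd25's history (behind): {} — 0.

9 ahead, 0 behind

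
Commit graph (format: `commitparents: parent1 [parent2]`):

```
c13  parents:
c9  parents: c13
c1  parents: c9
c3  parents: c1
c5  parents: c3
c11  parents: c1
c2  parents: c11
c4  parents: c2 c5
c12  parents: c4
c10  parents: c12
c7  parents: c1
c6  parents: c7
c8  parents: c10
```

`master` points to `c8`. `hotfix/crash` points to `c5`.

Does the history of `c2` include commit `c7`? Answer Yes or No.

No

Ancestors of c2: {c1, c11, c13, c2, c9}.
c7 is not in that set, so it is not an ancestor of c2.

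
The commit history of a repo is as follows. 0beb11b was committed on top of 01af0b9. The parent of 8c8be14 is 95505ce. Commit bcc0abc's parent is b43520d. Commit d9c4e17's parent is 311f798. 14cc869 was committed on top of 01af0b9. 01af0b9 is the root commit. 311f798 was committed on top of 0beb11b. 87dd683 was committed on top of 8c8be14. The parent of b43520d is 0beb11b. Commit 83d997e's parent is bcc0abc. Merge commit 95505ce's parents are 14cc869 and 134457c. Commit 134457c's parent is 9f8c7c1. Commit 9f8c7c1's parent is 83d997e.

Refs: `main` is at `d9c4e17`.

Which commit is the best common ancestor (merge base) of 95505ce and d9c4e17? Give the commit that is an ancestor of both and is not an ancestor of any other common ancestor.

Ancestors of 95505ce: {01af0b9, 0beb11b, 134457c, 14cc869, 83d997e, 95505ce, 9f8c7c1, b43520d, bcc0abc}.
Ancestors of d9c4e17: {01af0b9, 0beb11b, 311f798, d9c4e17}.
Common ancestors: {01af0b9, 0beb11b}.
Among these, 0beb11b is not an ancestor of any other common ancestor — it is the merge base.

0beb11b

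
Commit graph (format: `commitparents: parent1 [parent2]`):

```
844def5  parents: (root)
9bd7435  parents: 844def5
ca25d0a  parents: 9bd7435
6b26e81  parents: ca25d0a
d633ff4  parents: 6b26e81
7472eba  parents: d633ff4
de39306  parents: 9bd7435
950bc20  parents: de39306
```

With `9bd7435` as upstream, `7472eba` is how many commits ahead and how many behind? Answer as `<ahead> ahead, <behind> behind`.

Reachable from 7472eba: {6b26e81, 7472eba, 844def5, 9bd7435, ca25d0a, d633ff4}.
Reachable from 9bd7435: {844def5, 9bd7435}.
Only in 7472eba's history (ahead): {6b26e81, 7472eba, ca25d0a, d633ff4} — 4.
Only in 9bd7435's history (behind): {} — 0.

4 ahead, 0 behind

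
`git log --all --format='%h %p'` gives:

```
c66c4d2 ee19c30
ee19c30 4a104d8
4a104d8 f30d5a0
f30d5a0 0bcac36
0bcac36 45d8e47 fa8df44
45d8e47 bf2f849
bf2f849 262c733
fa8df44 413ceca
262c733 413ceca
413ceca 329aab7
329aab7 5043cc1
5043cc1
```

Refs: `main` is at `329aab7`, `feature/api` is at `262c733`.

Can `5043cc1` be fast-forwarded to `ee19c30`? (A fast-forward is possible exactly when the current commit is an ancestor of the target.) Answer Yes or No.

A fast-forward from 5043cc1 to ee19c30 is possible iff 5043cc1 is an ancestor of ee19c30.
Ancestors of ee19c30: {0bcac36, 262c733, 329aab7, 413ceca, 45d8e47, 4a104d8, 5043cc1, bf2f849, ee19c30, f30d5a0, fa8df44}.
5043cc1 is among them, so fast-forward is possible.

Yes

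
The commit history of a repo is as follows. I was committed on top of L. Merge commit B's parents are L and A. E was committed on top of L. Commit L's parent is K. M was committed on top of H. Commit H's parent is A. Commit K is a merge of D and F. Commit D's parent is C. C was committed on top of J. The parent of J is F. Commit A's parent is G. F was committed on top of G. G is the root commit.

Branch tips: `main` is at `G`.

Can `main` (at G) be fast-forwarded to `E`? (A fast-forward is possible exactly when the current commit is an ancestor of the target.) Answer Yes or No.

A fast-forward from G to E is possible iff G is an ancestor of E.
Ancestors of E: {C, D, E, F, G, J, K, L}.
G is among them, so fast-forward is possible.

Yes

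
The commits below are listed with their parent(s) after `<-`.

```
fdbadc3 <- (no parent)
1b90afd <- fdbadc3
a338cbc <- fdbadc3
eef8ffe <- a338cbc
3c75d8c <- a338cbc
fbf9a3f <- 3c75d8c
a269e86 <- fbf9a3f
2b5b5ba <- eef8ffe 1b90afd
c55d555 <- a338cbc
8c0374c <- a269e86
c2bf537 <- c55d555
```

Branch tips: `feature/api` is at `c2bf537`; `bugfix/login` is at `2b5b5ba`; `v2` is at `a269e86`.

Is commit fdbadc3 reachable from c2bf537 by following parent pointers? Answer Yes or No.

Yes

Ancestors of c2bf537 (commits reachable by following parents): {a338cbc, c2bf537, c55d555, fdbadc3}.
fdbadc3 is in that set, so it is an ancestor of c2bf537.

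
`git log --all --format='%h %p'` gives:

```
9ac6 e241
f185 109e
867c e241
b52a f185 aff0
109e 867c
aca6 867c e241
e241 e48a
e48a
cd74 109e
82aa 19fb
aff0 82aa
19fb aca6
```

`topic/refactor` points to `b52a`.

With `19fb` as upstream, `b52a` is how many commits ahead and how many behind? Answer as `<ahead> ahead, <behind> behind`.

Reachable from b52a: {109e, 19fb, 82aa, 867c, aca6, aff0, b52a, e241, e48a, f185}.
Reachable from 19fb: {19fb, 867c, aca6, e241, e48a}.
Only in b52a's history (ahead): {109e, 82aa, aff0, b52a, f185} — 5.
Only in 19fb's history (behind): {} — 0.

5 ahead, 0 behind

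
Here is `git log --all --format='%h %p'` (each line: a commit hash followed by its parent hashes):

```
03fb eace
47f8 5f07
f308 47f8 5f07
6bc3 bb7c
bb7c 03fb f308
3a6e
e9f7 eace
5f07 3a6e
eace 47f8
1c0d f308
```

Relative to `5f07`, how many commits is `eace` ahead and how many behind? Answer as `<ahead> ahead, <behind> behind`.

Reachable from eace: {3a6e, 47f8, 5f07, eace}.
Reachable from 5f07: {3a6e, 5f07}.
Only in eace's history (ahead): {47f8, eace} — 2.
Only in 5f07's history (behind): {} — 0.

2 ahead, 0 behind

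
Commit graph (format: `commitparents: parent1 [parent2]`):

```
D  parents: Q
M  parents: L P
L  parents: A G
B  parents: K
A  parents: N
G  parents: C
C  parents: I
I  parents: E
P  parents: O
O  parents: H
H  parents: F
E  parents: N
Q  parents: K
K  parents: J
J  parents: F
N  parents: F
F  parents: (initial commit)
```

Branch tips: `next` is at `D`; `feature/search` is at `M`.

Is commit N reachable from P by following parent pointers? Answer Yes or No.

Ancestors of P: {F, H, O, P}.
N is not in that set, so it is not an ancestor of P.

No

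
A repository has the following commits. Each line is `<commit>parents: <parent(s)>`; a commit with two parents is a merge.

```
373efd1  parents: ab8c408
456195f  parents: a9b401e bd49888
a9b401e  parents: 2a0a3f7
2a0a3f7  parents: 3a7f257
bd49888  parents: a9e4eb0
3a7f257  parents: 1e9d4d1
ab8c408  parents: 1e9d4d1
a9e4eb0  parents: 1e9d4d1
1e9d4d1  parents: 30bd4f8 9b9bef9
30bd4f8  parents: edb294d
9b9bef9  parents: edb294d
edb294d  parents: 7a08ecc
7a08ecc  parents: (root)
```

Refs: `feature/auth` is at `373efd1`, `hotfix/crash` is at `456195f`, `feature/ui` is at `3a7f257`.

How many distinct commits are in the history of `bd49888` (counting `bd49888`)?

7

Walking parent pointers from bd49888: reachable set = {1e9d4d1, 30bd4f8, 7a08ecc, 9b9bef9, a9e4eb0, bd49888, edb294d}.
That is 7 commits.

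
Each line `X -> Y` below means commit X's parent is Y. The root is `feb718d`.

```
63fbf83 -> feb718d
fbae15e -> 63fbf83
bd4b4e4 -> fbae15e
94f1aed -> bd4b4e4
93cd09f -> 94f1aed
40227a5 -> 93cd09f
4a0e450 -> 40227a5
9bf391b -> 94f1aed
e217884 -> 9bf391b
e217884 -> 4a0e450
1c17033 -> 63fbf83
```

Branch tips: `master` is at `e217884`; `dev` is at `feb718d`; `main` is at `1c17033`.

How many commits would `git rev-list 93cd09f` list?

Walking parent pointers from 93cd09f: reachable set = {63fbf83, 93cd09f, 94f1aed, bd4b4e4, fbae15e, feb718d}.
That is 6 commits.

6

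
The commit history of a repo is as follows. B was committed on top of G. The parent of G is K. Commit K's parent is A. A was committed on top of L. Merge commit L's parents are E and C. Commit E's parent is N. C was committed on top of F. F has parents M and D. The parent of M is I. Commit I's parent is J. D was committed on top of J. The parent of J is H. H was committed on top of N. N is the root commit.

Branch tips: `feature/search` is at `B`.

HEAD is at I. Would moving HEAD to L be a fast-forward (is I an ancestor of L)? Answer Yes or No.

Yes

A fast-forward from I to L is possible iff I is an ancestor of L.
Ancestors of L: {C, D, E, F, H, I, J, L, M, N}.
I is among them, so fast-forward is possible.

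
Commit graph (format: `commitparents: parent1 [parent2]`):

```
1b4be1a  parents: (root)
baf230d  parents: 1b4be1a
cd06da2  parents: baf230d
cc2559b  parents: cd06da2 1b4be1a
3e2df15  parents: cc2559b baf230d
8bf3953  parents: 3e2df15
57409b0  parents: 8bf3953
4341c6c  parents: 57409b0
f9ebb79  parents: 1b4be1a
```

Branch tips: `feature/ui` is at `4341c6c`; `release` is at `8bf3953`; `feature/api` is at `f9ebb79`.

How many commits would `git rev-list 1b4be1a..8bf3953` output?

Reachable from 8bf3953: {1b4be1a, 3e2df15, 8bf3953, baf230d, cc2559b, cd06da2}.
Reachable from 1b4be1a: {1b4be1a}.
In 8bf3953's history but not 1b4be1a's: {3e2df15, 8bf3953, baf230d, cc2559b, cd06da2} — 5 commits.

5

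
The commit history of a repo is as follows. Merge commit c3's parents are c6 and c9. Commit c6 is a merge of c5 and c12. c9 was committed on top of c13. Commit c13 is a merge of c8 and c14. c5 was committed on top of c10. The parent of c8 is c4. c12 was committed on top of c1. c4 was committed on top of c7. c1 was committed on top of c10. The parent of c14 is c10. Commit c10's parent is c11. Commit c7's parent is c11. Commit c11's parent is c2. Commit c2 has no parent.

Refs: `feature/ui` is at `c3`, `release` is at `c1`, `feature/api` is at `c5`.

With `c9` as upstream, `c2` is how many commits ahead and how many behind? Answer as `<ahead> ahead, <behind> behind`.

0 ahead, 8 behind

Reachable from c2: {c2}.
Reachable from c9: {c10, c11, c13, c14, c2, c4, c7, c8, c9}.
Only in c2's history (ahead): {} — 0.
Only in c9's history (behind): {c10, c11, c13, c14, c4, c7, c8, c9} — 8.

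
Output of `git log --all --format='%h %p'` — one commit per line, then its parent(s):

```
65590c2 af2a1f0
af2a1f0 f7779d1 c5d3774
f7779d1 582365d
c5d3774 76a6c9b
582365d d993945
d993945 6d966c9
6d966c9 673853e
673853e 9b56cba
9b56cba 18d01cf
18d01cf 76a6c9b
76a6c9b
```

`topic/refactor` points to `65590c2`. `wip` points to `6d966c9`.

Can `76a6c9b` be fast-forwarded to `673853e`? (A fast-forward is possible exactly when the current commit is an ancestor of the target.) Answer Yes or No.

Yes

A fast-forward from 76a6c9b to 673853e is possible iff 76a6c9b is an ancestor of 673853e.
Ancestors of 673853e: {18d01cf, 673853e, 76a6c9b, 9b56cba}.
76a6c9b is among them, so fast-forward is possible.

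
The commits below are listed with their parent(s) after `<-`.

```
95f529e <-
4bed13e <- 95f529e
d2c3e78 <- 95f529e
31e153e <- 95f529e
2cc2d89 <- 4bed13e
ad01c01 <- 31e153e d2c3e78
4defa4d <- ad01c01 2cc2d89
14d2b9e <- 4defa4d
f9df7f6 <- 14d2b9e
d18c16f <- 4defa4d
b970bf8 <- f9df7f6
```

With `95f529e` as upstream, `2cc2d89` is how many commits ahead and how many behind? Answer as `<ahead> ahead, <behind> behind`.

2 ahead, 0 behind

Reachable from 2cc2d89: {2cc2d89, 4bed13e, 95f529e}.
Reachable from 95f529e: {95f529e}.
Only in 2cc2d89's history (ahead): {2cc2d89, 4bed13e} — 2.
Only in 95f529e's history (behind): {} — 0.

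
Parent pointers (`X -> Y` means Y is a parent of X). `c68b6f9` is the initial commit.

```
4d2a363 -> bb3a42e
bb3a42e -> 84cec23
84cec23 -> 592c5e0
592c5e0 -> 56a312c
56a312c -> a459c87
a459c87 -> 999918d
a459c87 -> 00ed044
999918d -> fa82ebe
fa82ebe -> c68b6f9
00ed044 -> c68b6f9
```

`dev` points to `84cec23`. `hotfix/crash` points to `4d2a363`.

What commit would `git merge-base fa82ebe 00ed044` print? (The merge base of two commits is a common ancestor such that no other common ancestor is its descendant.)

c68b6f9

Ancestors of fa82ebe: {c68b6f9, fa82ebe}.
Ancestors of 00ed044: {00ed044, c68b6f9}.
Common ancestors: {c68b6f9}.
The only common ancestor is c68b6f9, so it is the merge base.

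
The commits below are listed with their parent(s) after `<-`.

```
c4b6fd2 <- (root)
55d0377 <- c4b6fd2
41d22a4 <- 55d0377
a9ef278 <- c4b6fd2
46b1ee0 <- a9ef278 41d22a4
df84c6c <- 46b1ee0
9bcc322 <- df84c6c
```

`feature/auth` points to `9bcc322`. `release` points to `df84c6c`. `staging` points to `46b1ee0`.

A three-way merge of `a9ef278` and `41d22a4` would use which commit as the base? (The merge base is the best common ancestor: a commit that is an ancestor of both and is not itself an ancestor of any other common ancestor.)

c4b6fd2

Ancestors of a9ef278: {a9ef278, c4b6fd2}.
Ancestors of 41d22a4: {41d22a4, 55d0377, c4b6fd2}.
Common ancestors: {c4b6fd2}.
The only common ancestor is c4b6fd2, so it is the merge base.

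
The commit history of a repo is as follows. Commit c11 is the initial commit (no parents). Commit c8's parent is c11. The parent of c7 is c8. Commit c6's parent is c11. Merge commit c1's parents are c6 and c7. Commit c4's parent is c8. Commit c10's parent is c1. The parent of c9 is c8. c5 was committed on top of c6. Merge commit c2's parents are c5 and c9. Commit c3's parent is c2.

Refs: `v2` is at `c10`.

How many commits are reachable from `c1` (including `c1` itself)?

5

Walking parent pointers from c1: reachable set = {c1, c11, c6, c7, c8}.
That is 5 commits.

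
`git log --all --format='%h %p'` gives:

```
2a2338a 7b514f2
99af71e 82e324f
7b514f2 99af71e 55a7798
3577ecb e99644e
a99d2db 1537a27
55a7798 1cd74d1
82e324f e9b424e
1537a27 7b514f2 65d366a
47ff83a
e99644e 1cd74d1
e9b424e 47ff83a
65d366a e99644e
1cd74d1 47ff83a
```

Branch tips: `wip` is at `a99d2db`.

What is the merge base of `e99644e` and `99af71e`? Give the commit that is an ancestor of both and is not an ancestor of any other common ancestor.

Ancestors of e99644e: {1cd74d1, 47ff83a, e99644e}.
Ancestors of 99af71e: {47ff83a, 82e324f, 99af71e, e9b424e}.
Common ancestors: {47ff83a}.
The only common ancestor is 47ff83a, so it is the merge base.

47ff83a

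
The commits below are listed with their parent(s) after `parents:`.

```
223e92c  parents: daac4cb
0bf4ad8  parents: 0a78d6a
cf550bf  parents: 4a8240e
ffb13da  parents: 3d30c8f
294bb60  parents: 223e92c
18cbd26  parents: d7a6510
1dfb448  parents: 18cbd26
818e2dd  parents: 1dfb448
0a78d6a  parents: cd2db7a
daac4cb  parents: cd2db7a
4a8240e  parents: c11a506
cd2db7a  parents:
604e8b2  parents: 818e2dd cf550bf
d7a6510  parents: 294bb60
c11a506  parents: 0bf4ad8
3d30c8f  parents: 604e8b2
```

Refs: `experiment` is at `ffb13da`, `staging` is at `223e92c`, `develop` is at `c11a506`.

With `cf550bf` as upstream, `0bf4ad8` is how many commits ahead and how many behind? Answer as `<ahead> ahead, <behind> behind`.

0 ahead, 3 behind

Reachable from 0bf4ad8: {0a78d6a, 0bf4ad8, cd2db7a}.
Reachable from cf550bf: {0a78d6a, 0bf4ad8, 4a8240e, c11a506, cd2db7a, cf550bf}.
Only in 0bf4ad8's history (ahead): {} — 0.
Only in cf550bf's history (behind): {4a8240e, c11a506, cf550bf} — 3.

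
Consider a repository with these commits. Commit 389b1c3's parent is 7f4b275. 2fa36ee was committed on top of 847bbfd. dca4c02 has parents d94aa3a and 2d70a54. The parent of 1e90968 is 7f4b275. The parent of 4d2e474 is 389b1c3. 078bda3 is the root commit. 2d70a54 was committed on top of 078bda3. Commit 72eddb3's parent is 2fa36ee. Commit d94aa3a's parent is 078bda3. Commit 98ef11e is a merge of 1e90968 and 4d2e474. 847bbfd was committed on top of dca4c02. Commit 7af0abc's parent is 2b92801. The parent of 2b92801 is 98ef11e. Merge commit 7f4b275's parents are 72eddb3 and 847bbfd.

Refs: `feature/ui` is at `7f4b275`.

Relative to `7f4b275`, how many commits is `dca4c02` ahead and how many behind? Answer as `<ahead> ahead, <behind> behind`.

0 ahead, 4 behind

Reachable from dca4c02: {078bda3, 2d70a54, d94aa3a, dca4c02}.
Reachable from 7f4b275: {078bda3, 2d70a54, 2fa36ee, 72eddb3, 7f4b275, 847bbfd, d94aa3a, dca4c02}.
Only in dca4c02's history (ahead): {} — 0.
Only in 7f4b275's history (behind): {2fa36ee, 72eddb3, 7f4b275, 847bbfd} — 4.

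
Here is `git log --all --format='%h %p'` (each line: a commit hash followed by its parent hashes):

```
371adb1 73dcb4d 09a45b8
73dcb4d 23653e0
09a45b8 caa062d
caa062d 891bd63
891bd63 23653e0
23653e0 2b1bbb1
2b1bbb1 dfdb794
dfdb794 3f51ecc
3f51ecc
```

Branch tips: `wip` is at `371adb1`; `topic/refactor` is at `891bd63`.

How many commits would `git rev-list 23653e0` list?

Walking parent pointers from 23653e0: reachable set = {23653e0, 2b1bbb1, 3f51ecc, dfdb794}.
That is 4 commits.

4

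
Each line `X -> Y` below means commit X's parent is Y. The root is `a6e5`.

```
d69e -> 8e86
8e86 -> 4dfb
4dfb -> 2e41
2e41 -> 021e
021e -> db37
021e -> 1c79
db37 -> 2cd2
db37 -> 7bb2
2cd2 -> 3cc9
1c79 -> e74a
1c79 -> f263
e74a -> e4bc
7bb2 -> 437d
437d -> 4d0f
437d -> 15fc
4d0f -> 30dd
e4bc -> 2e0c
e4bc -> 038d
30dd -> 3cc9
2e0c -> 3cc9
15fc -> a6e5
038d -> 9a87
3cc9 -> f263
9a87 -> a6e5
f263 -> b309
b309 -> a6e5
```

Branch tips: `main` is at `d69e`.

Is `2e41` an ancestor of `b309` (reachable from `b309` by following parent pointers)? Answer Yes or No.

Ancestors of b309: {a6e5, b309}.
2e41 is not in that set, so it is not an ancestor of b309.

No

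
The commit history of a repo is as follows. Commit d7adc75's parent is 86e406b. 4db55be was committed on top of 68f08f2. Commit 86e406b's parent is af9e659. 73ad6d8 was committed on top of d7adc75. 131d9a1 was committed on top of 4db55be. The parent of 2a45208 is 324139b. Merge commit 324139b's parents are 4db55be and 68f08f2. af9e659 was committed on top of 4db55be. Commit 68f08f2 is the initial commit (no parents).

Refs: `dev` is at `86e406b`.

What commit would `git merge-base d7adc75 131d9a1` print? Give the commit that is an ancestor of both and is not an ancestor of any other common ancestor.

4db55be

Ancestors of d7adc75: {4db55be, 68f08f2, 86e406b, af9e659, d7adc75}.
Ancestors of 131d9a1: {131d9a1, 4db55be, 68f08f2}.
Common ancestors: {4db55be, 68f08f2}.
Among these, 4db55be is not an ancestor of any other common ancestor — it is the merge base.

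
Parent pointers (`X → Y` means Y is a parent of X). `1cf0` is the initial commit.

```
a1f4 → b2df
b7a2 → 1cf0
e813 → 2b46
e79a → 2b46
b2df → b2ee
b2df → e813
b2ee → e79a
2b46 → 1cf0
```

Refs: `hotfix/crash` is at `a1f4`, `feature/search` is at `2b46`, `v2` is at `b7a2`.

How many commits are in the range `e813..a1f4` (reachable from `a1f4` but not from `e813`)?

Reachable from a1f4: {1cf0, 2b46, a1f4, b2df, b2ee, e79a, e813}.
Reachable from e813: {1cf0, 2b46, e813}.
In a1f4's history but not e813's: {a1f4, b2df, b2ee, e79a} — 4 commits.

4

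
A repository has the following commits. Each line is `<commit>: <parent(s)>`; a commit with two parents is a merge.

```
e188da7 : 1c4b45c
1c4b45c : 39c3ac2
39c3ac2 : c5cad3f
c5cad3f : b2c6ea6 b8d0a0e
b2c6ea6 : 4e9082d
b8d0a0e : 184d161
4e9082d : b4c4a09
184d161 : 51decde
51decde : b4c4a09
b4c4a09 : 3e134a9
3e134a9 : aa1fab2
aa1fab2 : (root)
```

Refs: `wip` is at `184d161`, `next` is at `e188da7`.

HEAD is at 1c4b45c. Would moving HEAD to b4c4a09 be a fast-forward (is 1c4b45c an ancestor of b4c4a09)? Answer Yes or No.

No

A fast-forward from 1c4b45c to b4c4a09 is possible iff 1c4b45c is an ancestor of b4c4a09.
Ancestors of b4c4a09: {3e134a9, aa1fab2, b4c4a09}.
1c4b45c is not among them, so fast-forward is not possible.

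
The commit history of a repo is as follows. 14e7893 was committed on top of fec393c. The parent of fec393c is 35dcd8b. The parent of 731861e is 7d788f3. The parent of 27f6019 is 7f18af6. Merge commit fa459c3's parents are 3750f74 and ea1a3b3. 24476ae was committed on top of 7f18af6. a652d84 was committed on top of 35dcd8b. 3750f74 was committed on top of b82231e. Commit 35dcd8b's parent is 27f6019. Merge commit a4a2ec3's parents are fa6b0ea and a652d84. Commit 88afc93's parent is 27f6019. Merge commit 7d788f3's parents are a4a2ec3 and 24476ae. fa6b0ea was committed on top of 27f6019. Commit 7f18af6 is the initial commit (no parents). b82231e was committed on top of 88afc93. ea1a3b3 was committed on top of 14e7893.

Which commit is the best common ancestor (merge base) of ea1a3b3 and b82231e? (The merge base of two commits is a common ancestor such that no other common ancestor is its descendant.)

Ancestors of ea1a3b3: {14e7893, 27f6019, 35dcd8b, 7f18af6, ea1a3b3, fec393c}.
Ancestors of b82231e: {27f6019, 7f18af6, 88afc93, b82231e}.
Common ancestors: {27f6019, 7f18af6}.
Among these, 27f6019 is not an ancestor of any other common ancestor — it is the merge base.

27f6019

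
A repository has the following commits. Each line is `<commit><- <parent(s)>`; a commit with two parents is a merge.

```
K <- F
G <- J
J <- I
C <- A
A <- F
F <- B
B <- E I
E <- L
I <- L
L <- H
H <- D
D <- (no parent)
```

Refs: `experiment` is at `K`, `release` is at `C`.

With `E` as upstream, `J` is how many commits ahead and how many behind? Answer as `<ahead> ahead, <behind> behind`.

Reachable from J: {D, H, I, J, L}.
Reachable from E: {D, E, H, L}.
Only in J's history (ahead): {I, J} — 2.
Only in E's history (behind): {E} — 1.

2 ahead, 1 behind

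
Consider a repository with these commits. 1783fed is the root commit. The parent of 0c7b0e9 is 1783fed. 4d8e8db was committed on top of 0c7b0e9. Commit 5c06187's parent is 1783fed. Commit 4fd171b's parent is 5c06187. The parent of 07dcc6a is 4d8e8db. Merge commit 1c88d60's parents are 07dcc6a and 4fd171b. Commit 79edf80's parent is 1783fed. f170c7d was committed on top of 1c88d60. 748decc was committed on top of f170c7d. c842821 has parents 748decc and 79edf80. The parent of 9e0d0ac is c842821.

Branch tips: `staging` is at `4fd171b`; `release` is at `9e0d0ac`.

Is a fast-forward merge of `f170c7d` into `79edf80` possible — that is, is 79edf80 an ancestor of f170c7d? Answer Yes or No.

No

A fast-forward from 79edf80 to f170c7d is possible iff 79edf80 is an ancestor of f170c7d.
Ancestors of f170c7d: {07dcc6a, 0c7b0e9, 1783fed, 1c88d60, 4d8e8db, 4fd171b, 5c06187, f170c7d}.
79edf80 is not among them, so fast-forward is not possible.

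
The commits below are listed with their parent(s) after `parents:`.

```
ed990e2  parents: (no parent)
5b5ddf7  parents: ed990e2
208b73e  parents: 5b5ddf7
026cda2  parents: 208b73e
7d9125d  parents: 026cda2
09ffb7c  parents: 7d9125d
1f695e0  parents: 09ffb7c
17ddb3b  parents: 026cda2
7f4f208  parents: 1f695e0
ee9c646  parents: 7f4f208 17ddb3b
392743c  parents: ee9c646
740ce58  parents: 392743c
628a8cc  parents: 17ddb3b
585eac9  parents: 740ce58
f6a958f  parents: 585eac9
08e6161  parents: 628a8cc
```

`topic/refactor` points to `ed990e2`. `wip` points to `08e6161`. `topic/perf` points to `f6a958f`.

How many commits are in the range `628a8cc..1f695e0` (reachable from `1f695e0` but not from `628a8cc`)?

Reachable from 1f695e0: {026cda2, 09ffb7c, 1f695e0, 208b73e, 5b5ddf7, 7d9125d, ed990e2}.
Reachable from 628a8cc: {026cda2, 17ddb3b, 208b73e, 5b5ddf7, 628a8cc, ed990e2}.
In 1f695e0's history but not 628a8cc's: {09ffb7c, 1f695e0, 7d9125d} — 3 commits.

3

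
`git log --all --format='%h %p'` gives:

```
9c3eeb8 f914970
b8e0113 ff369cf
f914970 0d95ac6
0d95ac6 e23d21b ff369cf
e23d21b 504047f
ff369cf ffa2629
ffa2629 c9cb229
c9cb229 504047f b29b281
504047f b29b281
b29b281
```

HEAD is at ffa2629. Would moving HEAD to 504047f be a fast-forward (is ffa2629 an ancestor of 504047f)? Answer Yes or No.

No

A fast-forward from ffa2629 to 504047f is possible iff ffa2629 is an ancestor of 504047f.
Ancestors of 504047f: {504047f, b29b281}.
ffa2629 is not among them, so fast-forward is not possible.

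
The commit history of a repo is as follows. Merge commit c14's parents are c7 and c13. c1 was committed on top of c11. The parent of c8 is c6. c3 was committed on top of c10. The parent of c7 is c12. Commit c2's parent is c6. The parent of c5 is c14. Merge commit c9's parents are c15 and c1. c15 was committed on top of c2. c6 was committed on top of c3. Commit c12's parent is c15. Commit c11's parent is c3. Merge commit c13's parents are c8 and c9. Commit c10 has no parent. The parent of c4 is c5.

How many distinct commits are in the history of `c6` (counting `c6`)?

Walking parent pointers from c6: reachable set = {c10, c3, c6}.
That is 3 commits.

3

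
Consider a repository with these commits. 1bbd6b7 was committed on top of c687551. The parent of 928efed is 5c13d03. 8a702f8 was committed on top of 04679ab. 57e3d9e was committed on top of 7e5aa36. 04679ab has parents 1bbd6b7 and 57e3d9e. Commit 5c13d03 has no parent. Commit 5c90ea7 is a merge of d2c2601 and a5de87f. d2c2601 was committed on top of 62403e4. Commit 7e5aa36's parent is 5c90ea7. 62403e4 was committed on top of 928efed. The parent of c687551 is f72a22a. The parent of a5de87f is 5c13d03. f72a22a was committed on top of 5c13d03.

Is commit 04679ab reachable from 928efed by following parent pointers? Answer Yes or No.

Ancestors of 928efed: {5c13d03, 928efed}.
04679ab is not in that set, so it is not an ancestor of 928efed.

No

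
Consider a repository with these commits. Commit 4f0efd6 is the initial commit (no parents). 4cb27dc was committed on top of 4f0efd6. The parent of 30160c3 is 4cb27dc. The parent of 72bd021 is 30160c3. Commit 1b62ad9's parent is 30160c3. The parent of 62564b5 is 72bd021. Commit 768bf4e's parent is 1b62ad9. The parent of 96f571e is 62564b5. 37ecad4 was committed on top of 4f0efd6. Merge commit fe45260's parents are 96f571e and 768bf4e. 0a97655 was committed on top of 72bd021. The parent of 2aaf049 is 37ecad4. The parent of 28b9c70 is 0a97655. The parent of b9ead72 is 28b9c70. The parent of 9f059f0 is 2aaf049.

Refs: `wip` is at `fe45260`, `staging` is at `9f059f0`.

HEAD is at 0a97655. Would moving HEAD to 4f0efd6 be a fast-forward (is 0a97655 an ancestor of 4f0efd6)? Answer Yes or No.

No

A fast-forward from 0a97655 to 4f0efd6 is possible iff 0a97655 is an ancestor of 4f0efd6.
Ancestors of 4f0efd6: {4f0efd6}.
0a97655 is not among them, so fast-forward is not possible.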